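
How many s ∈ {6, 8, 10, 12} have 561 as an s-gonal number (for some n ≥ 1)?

2

s = 6: P(6, 17) = 561. ✓
s = 8: P(8, 14) = 560 and P(8, 15) = 645; 561 is not s-gonal.
s = 10: P(10, 12) = 540 and P(10, 13) = 637; 561 is not s-gonal.
s = 12: P(12, 11) = 561. ✓
Hits: s ∈ {6, 12} → 2.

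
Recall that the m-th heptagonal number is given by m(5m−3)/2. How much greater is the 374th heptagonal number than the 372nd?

3727

374·(5·374 − 3)/2 = 349129 and 372·(5·372 − 3)/2 = 345402.
Difference: 349129 − 345402 = 3727.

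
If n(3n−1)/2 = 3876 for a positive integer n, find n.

Set n(3n−1)/2 = 3876, giving 3n² − n − 7752 = 0.
The discriminant is 1 + 24·3876 = 93025, and √93025 = 305.
So n = (1 + 305) / 6 = 306/6 = 51.

51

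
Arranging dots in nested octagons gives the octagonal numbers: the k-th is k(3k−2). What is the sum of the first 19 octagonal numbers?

7030

Σ i(3i−2) = 3Σi² − 2Σi over i = 1..19.
Σi = 190 and Σi² = 2470.
3·2470 − 2·190 = 7030.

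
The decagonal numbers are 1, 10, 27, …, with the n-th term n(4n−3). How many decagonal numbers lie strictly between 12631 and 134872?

127

The n-th decagonal number is n(4n−3).
Smallest index with value > 12631: n = 57 (giving 12825).
Largest index with value < 134872: n = 183 (giving 133407).
Indices 57 through 183: 127 terms.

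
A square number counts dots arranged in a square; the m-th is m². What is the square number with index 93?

8649

93² = 8649.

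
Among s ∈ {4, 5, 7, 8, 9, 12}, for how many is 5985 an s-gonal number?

2

s = 4: P(4, 77) = 5929 and P(4, 78) = 6084; 5985 is not s-gonal.
s = 5: P(5, 63) = 5922 and P(5, 64) = 6112; 5985 is not s-gonal.
s = 7: P(7, 49) = 5929 and P(7, 50) = 6175; 5985 is not s-gonal.
s = 8: P(8, 45) = 5985. ✓
s = 9: P(9, 41) = 5781 and P(9, 42) = 6069; 5985 is not s-gonal.
s = 12: P(12, 35) = 5985. ✓
Hits: s ∈ {8, 12} → 2.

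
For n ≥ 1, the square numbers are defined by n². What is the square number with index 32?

The 32nd square number is n² with n = 32.
32² = 1024.

1024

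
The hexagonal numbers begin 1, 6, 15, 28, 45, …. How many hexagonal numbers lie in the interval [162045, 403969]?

165

The n-th hexagonal number is n(2n−1).
Smallest index with value ≥ 162045: n = 285 (giving 162165).
Largest index with value ≤ 403969: n = 449 (giving 402753).
Indices 285 through 449: 165 terms.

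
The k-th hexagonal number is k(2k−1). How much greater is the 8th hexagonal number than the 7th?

Consecutive hexagonal numbers differ by 4n − 3: here 4·8 − 3 = 29.

29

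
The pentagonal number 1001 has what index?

Set n(3n−1)/2 = 1001, giving 3n² − n − 2002 = 0.
The discriminant is 1 + 24·1001 = 24025, and √24025 = 155.
So n = (1 + 155) / 6 = 156/6 = 26.
Check: 26·(3·26 − 1)/2 = 1001. ✓

26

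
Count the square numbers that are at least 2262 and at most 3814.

The n-th square number is n².
Smallest index with value ≥ 2262: n = 48 (giving 2304).
Largest index with value ≤ 3814: n = 61 (giving 3721).
Indices 48 through 61: 14 terms.

14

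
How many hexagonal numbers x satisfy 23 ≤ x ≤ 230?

7

The n-th hexagonal number is n(2n−1).
Smallest index with value ≥ 23: n = 4 (giving 28).
Largest index with value ≤ 230: n = 10 (giving 190).
Indices 4 through 10: 7 terms.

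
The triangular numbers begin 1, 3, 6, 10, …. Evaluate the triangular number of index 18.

171

The 18th triangular number is n(n+1)/2 with n = 18.
18·19/2 = 342/2 = 171.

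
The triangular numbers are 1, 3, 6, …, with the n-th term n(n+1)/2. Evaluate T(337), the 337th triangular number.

56953

The 337th triangular number is n(n+1)/2 with n = 337.
337·338/2 = 113906/2 = 56953.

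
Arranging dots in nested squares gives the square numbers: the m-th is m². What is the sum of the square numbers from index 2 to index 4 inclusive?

29

Σ_{i=2}^{4} i² = 30 − 1 = 29.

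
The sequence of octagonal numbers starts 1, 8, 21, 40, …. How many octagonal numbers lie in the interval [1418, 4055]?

The n-th octagonal number is n(3n−2).
Smallest index with value ≥ 1418: n = 23 (giving 1541).
Largest index with value ≤ 4055: n = 37 (giving 4033).
Indices 23 through 37: 15 terms.

15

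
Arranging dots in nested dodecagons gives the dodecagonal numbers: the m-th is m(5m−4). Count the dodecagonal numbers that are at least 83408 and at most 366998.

142

The n-th dodecagonal number is n(5n−4).
Smallest index with value ≥ 83408: n = 130 (giving 83980).
Largest index with value ≤ 366998: n = 271 (giving 366121).
Indices 130 through 271: 142 terms.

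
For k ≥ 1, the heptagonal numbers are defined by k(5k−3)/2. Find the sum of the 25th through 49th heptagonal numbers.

87425

Σ i(5i−3)/2 = (5Σi² − 3Σi) / 2 over i = 25..49.
Σi = 1225 − 300 = 925 and Σi² = 40425 − 4900 = 35525.
(5·35525 − 3·925) / 2 = 174850/2 = 87425.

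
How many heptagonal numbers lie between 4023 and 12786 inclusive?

The n-th heptagonal number is n(5n−3)/2.
Smallest index with value ≥ 4023: n = 41 (giving 4141).
Largest index with value ≤ 12786: n = 71 (giving 12496).
Indices 41 through 71: 31 terms.

31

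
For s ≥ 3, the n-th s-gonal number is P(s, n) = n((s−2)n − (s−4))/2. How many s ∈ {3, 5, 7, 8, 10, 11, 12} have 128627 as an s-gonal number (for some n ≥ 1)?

s = 3: P(3, 506) = 128271 and P(3, 507) = 128778; 128627 is not s-gonal.
s = 5: P(5, 293) = 128627. ✓
s = 7: P(7, 227) = 128482 and P(7, 228) = 129618; 128627 is not s-gonal.
s = 8: P(8, 207) = 128133 and P(8, 208) = 129376; 128627 is not s-gonal.
s = 10: P(10, 179) = 127627 and P(10, 180) = 129060; 128627 is not s-gonal.
s = 11: P(11, 169) = 127933 and P(11, 170) = 129455; 128627 is not s-gonal.
s = 12: P(12, 160) = 127360 and P(12, 161) = 128961; 128627 is not s-gonal.
Hits: s ∈ {5} → 1.

1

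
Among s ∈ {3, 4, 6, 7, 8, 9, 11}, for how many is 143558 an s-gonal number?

s = 3: P(3, 535) = 143380 and P(3, 536) = 143916; 143558 is not s-gonal.
s = 4: P(4, 378) = 142884 and P(4, 379) = 143641; 143558 is not s-gonal.
s = 6: P(6, 268) = 143380 and P(6, 269) = 144453; 143558 is not s-gonal.
s = 7: P(7, 239) = 142444 and P(7, 240) = 143640; 143558 is not s-gonal.
s = 8: P(8, 219) = 143445 and P(8, 220) = 144760; 143558 is not s-gonal.
s = 9: P(9, 202) = 142309 and P(9, 203) = 143724; 143558 is not s-gonal.
s = 11: P(11, 179) = 143558. ✓
Hits: s ∈ {11} → 1.

1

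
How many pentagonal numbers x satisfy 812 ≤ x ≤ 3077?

The n-th pentagonal number is n(3n−1)/2.
Smallest index with value ≥ 812: n = 24 (giving 852).
Largest index with value ≤ 3077: n = 45 (giving 3015).
Indices 24 through 45: 22 terms.

22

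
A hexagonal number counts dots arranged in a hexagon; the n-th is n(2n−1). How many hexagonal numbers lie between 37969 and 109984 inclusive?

The n-th hexagonal number is n(2n−1).
Smallest index with value ≥ 37969: n = 139 (giving 38503).
Largest index with value ≤ 109984: n = 234 (giving 109278).
Indices 139 through 234: 96 terms.

96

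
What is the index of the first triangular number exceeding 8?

4

Solve n(n+1)/2 > 8 for integer n.
The largest n with value ≤ 8 is 3 (since 6 ≤ 8 < 10), so the first above is n = 4, value 10.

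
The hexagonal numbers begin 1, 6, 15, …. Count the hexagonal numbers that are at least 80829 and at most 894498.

The n-th hexagonal number is n(2n−1).
Smallest index with value ≥ 80829: n = 202 (giving 81406).
Largest index with value ≤ 894498: n = 669 (giving 894453).
Indices 202 through 669: 468 terms.

468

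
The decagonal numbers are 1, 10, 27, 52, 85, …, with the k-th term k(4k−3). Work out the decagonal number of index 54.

11502

The 54th decagonal number is n(4n−3) with n = 54.
54·(4·54 − 3) = 54·213 = 11502.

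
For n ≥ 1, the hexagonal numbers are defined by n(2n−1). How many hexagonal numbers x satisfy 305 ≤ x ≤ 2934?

26

The n-th hexagonal number is n(2n−1).
Smallest index with value ≥ 305: n = 13 (giving 325).
Largest index with value ≤ 2934: n = 38 (giving 2850).
Indices 13 through 38: 26 terms.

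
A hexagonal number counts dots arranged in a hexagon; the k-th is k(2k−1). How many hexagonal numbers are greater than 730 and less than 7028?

The n-th hexagonal number is n(2n−1).
Smallest index with value > 730: n = 20 (giving 780).
Largest index with value < 7028: n = 59 (giving 6903).
Indices 20 through 59: 40 terms.

40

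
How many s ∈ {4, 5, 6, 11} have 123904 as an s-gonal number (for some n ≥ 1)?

s = 4: P(4, 352) = 123904. ✓
s = 5: P(5, 287) = 123410 and P(5, 288) = 124272; 123904 is not s-gonal.
s = 6: P(6, 249) = 123753 and P(6, 250) = 124750; 123904 is not s-gonal.
s = 11: P(11, 166) = 123421 and P(11, 167) = 124916; 123904 is not s-gonal.
Hits: s ∈ {4} → 1.

1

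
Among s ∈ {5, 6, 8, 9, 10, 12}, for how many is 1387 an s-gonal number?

1

s = 5: P(5, 30) = 1335 and P(5, 31) = 1426; 1387 is not s-gonal.
s = 6: P(6, 26) = 1326 and P(6, 27) = 1431; 1387 is not s-gonal.
s = 8: P(8, 21) = 1281 and P(8, 22) = 1408; 1387 is not s-gonal.
s = 9: P(9, 20) = 1350 and P(9, 21) = 1491; 1387 is not s-gonal.
s = 10: P(10, 19) = 1387. ✓
s = 12: P(12, 17) = 1377 and P(12, 18) = 1548; 1387 is not s-gonal.
Hits: s ∈ {10} → 1.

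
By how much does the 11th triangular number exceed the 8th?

11·12/2 = 66 and 8·9/2 = 36.
Difference: 66 − 36 = 30.

30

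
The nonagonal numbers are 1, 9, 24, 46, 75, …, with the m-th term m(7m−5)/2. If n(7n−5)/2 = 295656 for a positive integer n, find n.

Set n(7n−5)/2 = 295656, giving 7n² − 5n − 591312 = 0.
The discriminant is 25 + 56·295656 = 16556761, and √16556761 = 4069.
So n = (5 + 4069) / 14 = 4074/14 = 291.
Check: 291·(7·291 − 5)/2 = 295656. ✓

291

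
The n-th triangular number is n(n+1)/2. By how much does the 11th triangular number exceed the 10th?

11

Consecutive triangular numbers differ by n: T_{11} − T_{10} = 11.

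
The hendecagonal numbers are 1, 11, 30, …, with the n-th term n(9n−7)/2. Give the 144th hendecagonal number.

92808

The 144th hendecagonal number is n(9n−7)/2 with n = 144.
144·(9·144 − 7)/2 = 144·1289/2 = 92808.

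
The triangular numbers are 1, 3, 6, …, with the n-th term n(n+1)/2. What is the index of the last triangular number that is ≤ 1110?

Solve n(n+1)/2 ≤ 1110 for integer n.
n = 46 gives 1081 ≤ 1110, while n = 47 gives 1128 > 1110; so the answer is index 46.

46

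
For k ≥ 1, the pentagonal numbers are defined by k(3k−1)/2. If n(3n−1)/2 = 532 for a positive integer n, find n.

19

Set n(3n−1)/2 = 532, giving 3n² − n − 1064 = 0.
The discriminant is 1 + 24·532 = 12769, and √12769 = 113.
So n = (1 + 113) / 6 = 114/6 = 19.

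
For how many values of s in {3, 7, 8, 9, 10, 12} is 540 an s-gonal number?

2

s = 3: P(3, 32) = 528 and P(3, 33) = 561; 540 is not s-gonal.
s = 7: P(7, 15) = 540. ✓
s = 8: P(8, 13) = 481 and P(8, 14) = 560; 540 is not s-gonal.
s = 9: P(9, 12) = 474 and P(9, 13) = 559; 540 is not s-gonal.
s = 10: P(10, 12) = 540. ✓
s = 12: P(12, 10) = 460 and P(12, 11) = 561; 540 is not s-gonal.
Hits: s ∈ {7, 10} → 2.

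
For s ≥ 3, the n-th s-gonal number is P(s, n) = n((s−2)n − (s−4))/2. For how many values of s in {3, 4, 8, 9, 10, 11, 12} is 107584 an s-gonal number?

s = 3: P(3, 463) = 107416 and P(3, 464) = 107880; 107584 is not s-gonal.
s = 4: P(4, 328) = 107584. ✓
s = 8: P(8, 189) = 106785 and P(8, 190) = 107920; 107584 is not s-gonal.
s = 9: P(9, 175) = 106750 and P(9, 176) = 107976; 107584 is not s-gonal.
s = 10: P(10, 164) = 107092 and P(10, 165) = 108405; 107584 is not s-gonal.
s = 11: P(11, 155) = 107570 and P(11, 156) = 108966; 107584 is not s-gonal.
s = 12: P(12, 147) = 107457 and P(12, 148) = 108928; 107584 is not s-gonal.
Hits: s ∈ {4} → 1.

1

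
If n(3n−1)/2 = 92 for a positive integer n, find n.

Set n(3n−1)/2 = 92, giving 3n² − n − 184 = 0.
So n = (1 + 47) / 6 = 48/6 = 8.

8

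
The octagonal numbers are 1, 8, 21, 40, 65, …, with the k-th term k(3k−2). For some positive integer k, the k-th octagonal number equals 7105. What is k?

Set n(3n−2) = 7105, giving 3n² − 2n − 7105 = 0.
So n = (2 + 292) / 6 = 294/6 = 49.

49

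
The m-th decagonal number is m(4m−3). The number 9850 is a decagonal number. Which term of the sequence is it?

50

Set n(4n−3) = 9850, giving 4n² − 3n − 9850 = 0.
The discriminant is 9 + 16·9850 = 157609, and √157609 = 397.
So n = (3 + 397) / 8 = 400/8 = 50.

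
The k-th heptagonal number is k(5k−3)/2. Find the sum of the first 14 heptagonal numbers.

Σ i(5i−3)/2 = (5Σi² − 3Σi) / 2 over i = 1..14.
Σi = 105 and Σi² = 1015.
(5·1015 − 3·105) / 2 = 4760/2 = 2380.

2380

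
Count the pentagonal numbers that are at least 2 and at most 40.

The n-th pentagonal number is n(3n−1)/2.
Smallest index with value ≥ 2: n = 2 (giving 5).
Largest index with value ≤ 40: n = 5 (giving 35).
Indices 2 through 5: 4 terms.

4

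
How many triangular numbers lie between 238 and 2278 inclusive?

46

The n-th triangular number is n(n+1)/2.
Smallest index with value ≥ 238: n = 22 (giving 253).
Largest index with value ≤ 2278: n = 67 (giving 2278).
Indices 22 through 67: 46 terms.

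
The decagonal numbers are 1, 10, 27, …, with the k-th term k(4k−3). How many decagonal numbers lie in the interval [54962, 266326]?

The n-th decagonal number is n(4n−3).
Smallest index with value ≥ 54962: n = 118 (giving 55342).
Largest index with value ≤ 266326: n = 258 (giving 265482).
Indices 118 through 258: 141 terms.

141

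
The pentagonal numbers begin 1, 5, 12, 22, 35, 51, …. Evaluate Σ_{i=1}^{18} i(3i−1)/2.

3078

Σ i(3i−1)/2 = (3Σi² − Σi) / 2 over i = 1..18.
Σi = 171 and Σi² = 2109.
(3·2109 − 1·171) / 2 = 6156/2 = 3078.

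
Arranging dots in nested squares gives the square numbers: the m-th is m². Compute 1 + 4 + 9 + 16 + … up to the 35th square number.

14910

Σ_{i=1}^{35} i² = 35·36·71/6 = 14910.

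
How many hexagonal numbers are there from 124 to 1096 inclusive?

15

The n-th hexagonal number is n(2n−1).
Smallest index with value ≥ 124: n = 9 (giving 153).
Largest index with value ≤ 1096: n = 23 (giving 1035).
Indices 9 through 23: 15 terms.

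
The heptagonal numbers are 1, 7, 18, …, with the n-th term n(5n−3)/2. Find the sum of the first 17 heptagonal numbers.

Σ i(5i−3)/2 = (5Σi² − 3Σi) / 2 over i = 1..17.
Σi = 153 and Σi² = 1785.
(5·1785 − 3·153) / 2 = 8466/2 = 4233.

4233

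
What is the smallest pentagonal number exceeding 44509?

44807

Solve n(3n−1)/2 > 44509 for integer n.
The largest n with value ≤ 44509 is 172 (since 44290 ≤ 44509 < 44807), so the first above is n = 173, value 44807.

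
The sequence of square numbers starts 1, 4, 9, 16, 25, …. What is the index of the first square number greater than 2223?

48

Solve n² > 2223 for integer n.
The largest n with value ≤ 2223 is 47 (since 2209 ≤ 2223 < 2304), so the first above is n = 48, value 2304.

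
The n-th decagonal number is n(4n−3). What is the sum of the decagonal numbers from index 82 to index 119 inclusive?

1542059

Σ i(4i−3) = 4Σi² − 3Σi over i = 82..119.
Σi = 7140 − 3321 = 3819 and Σi² = 568820 − 180441 = 388379.
4·388379 − 3·3819 = 1542059.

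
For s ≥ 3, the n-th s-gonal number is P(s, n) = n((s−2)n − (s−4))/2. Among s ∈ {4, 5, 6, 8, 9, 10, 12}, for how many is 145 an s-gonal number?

1

s = 4: P(4, 12) = 144 and P(4, 13) = 169; 145 is not s-gonal.
s = 5: P(5, 10) = 145. ✓
s = 6: P(6, 8) = 120 and P(6, 9) = 153; 145 is not s-gonal.
s = 8: P(8, 7) = 133 and P(8, 8) = 176; 145 is not s-gonal.
s = 9: P(9, 6) = 111 and P(9, 7) = 154; 145 is not s-gonal.
s = 10: P(10, 6) = 126 and P(10, 7) = 175; 145 is not s-gonal.
s = 12: P(12, 5) = 105 and P(12, 6) = 156; 145 is not s-gonal.
Hits: s ∈ {5} → 1.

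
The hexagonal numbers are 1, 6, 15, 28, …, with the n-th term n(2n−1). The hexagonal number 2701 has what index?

Set n(2n−1) = 2701, giving 2n² − n − 2701 = 0.
So n = (1 + 147) / 4 = 148/4 = 37.

37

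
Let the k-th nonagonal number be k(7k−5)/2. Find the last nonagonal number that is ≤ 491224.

Solve n(7n−5)/2 ≤ 491224 for integer n.
n = 374 gives 488631 ≤ 491224, while n = 375 gives 491250 > 491224; so the answer is 488631.

488631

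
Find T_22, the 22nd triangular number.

22·23/2 = 506/2 = 253.

253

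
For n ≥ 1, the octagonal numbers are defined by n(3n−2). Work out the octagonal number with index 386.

446216

The 386th octagonal number is n(3n−2) with n = 386.
386·(3·386 − 2) = 386·1156 = 446216.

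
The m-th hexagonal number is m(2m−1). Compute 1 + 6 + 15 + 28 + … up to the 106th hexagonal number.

Σ i(2i−1) = 2Σi² − Σi over i = 1..106.
Σi = 5671 and Σi² = 402641.
2·402641 − 1·5671 = 799611.

799611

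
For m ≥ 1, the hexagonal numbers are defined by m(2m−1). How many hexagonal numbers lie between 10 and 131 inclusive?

6

The n-th hexagonal number is n(2n−1).
Smallest index with value ≥ 10: n = 3 (giving 15).
Largest index with value ≤ 131: n = 8 (giving 120).
Indices 3 through 8: 6 terms.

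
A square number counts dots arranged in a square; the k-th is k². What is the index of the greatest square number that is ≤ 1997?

Solve n² ≤ 1997 for integer n.
n = 44 gives 1936 ≤ 1997, while n = 45 gives 2025 > 1997; so the answer is index 44.

44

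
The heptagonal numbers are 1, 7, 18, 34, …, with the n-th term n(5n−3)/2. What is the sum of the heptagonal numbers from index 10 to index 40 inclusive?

53475

Σ i(5i−3)/2 = (5Σi² − 3Σi) / 2 over i = 10..40.
Σi = 820 − 45 = 775 and Σi² = 22140 − 285 = 21855.
(5·21855 − 3·775) / 2 = 106950/2 = 53475.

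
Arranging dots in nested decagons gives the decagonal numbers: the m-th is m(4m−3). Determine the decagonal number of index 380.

576460

The 380th decagonal number is n(4n−3) with n = 380.
380·(4·380 − 3) = 380·1517 = 576460.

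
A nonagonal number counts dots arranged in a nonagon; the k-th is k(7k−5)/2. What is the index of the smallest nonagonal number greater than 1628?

22

Solve n(7n−5)/2 > 1628 for integer n.
The largest n with value ≤ 1628 is 21 (since 1491 ≤ 1628 < 1639), so the first above is n = 22, value 1639.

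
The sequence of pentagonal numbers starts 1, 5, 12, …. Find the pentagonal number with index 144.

The 144th pentagonal number is n(3n−1)/2 with n = 144.
144·(3·144 − 1)/2 = 144·431/2 = 31032.

31032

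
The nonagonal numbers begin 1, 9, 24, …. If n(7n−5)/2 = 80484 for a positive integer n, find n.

Set n(7n−5)/2 = 80484, giving 7n² − 5n − 160968 = 0.
So n = (5 + 2123) / 14 = 2128/14 = 152.
Check: 152·(7·152 − 5)/2 = 80484. ✓

152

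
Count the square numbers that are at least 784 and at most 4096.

37

The n-th square number is n².
Smallest index with value ≥ 784: n = 28 (giving 784).
Largest index with value ≤ 4096: n = 64 (giving 4096).
Indices 28 through 64: 37 terms.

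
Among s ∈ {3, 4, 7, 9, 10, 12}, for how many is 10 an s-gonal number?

2

s = 3: P(3, 4) = 10. ✓
s = 4: P(4, 3) = 9 and P(4, 4) = 16; 10 is not s-gonal.
s = 7: P(7, 2) = 7 and P(7, 3) = 18; 10 is not s-gonal.
s = 9: P(9, 2) = 9 and P(9, 3) = 24; 10 is not s-gonal.
s = 10: P(10, 2) = 10. ✓
s = 12: P(12, 1) = 1 and P(12, 2) = 12; 10 is not s-gonal.
Hits: s ∈ {3, 10} → 2.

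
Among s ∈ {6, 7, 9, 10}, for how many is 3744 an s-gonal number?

s = 6: P(6, 43) = 3655 and P(6, 44) = 3828; 3744 is not s-gonal.
s = 7: P(7, 39) = 3744. ✓
s = 9: P(9, 33) = 3729 and P(9, 34) = 3961; 3744 is not s-gonal.
s = 10: P(10, 30) = 3510 and P(10, 31) = 3751; 3744 is not s-gonal.
Hits: s ∈ {7} → 1.

1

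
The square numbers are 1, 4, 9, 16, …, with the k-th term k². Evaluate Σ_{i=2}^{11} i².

505

Σ_{i=2}^{11} i² = 506 − 1 = 505.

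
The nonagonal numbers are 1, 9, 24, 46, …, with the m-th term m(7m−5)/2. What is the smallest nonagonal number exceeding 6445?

6666

Solve n(7n−5)/2 > 6445 for integer n.
The largest n with value ≤ 6445 is 43 (since 6364 ≤ 6445 < 6666), so the first above is n = 44, value 6666.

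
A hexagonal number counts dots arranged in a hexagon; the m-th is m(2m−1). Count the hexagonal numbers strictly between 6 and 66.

3

The n-th hexagonal number is n(2n−1).
Smallest index with value > 6: n = 3 (giving 15).
Largest index with value < 66: n = 5 (giving 45).
Indices 3 through 5: 3 terms.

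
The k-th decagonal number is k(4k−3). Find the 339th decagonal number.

458667

The 339th decagonal number is n(4n−3) with n = 339.
339·(4·339 − 3) = 339·1353 = 458667.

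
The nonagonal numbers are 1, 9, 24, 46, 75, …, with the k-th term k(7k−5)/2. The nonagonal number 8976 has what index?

51

Set n(7n−5)/2 = 8976, giving 7n² − 5n − 17952 = 0.
The discriminant is 25 + 56·8976 = 502681, and √502681 = 709.
So n = (5 + 709) / 14 = 714/14 = 51.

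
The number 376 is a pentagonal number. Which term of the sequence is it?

16

Set n(3n−1)/2 = 376, giving 3n² − n − 752 = 0.
The discriminant is 1 + 24·376 = 9025, and √9025 = 95.
So n = (1 + 95) / 6 = 96/6 = 16.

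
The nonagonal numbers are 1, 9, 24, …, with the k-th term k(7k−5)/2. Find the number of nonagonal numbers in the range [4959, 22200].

43

The n-th nonagonal number is n(7n−5)/2.
Smallest index with value ≥ 4959: n = 38 (giving 4959).
Largest index with value ≤ 22200: n = 80 (giving 22200).
Indices 38 through 80: 43 terms.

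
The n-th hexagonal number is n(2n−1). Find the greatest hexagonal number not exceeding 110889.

110215

Solve n(2n−1) ≤ 110889 for integer n.
n = 235 gives 110215 ≤ 110889, while n = 236 gives 111156 > 110889; so the answer is 110215.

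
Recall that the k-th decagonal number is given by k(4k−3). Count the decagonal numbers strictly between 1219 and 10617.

34

The n-th decagonal number is n(4n−3).
Smallest index with value > 1219: n = 18 (giving 1242).
Largest index with value < 10617: n = 51 (giving 10251).
Indices 18 through 51: 34 terms.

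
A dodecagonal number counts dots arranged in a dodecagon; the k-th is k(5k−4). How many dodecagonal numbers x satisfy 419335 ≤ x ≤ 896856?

The n-th dodecagonal number is n(5n−4).
Smallest index with value ≥ 419335: n = 290 (giving 419340).
Largest index with value ≤ 896856: n = 423 (giving 892953).
Indices 290 through 423: 134 terms.

134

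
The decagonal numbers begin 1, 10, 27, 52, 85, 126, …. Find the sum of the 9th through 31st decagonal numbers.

39468

Σ i(4i−3) = 4Σi² − 3Σi over i = 9..31.
Σi = 496 − 36 = 460 and Σi² = 10416 − 204 = 10212.
4·10212 − 3·460 = 39468.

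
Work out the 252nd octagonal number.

190008

252·(3·252 − 2) = 252·754 = 190008.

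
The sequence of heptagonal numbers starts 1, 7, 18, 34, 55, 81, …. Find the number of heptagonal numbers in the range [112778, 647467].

The n-th heptagonal number is n(5n−3)/2.
Smallest index with value ≥ 112778: n = 213 (giving 113103).
Largest index with value ≤ 647467: n = 509 (giving 646939).
Indices 213 through 509: 297 terms.

297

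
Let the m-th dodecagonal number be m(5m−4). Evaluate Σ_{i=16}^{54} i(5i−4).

258115

Σ i(5i−4) = 5Σi² − 4Σi over i = 16..54.
Σi = 1485 − 120 = 1365 and Σi² = 53955 − 1240 = 52715.
5·52715 − 4·1365 = 258115.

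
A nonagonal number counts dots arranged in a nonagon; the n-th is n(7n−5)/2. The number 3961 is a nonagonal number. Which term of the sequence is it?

Set n(7n−5)/2 = 3961, giving 7n² − 5n − 7922 = 0.
So n = (5 + 471) / 14 = 476/14 = 34.

34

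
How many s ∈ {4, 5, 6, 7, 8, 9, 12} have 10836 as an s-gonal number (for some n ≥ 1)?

1

s = 4: P(4, 104) = 10816 and P(4, 105) = 11025; 10836 is not s-gonal.
s = 5: P(5, 85) = 10795 and P(5, 86) = 11051; 10836 is not s-gonal.
s = 6: P(6, 73) = 10585 and P(6, 74) = 10878; 10836 is not s-gonal.
s = 7: P(7, 66) = 10791 and P(7, 67) = 11122; 10836 is not s-gonal.
s = 8: P(8, 60) = 10680 and P(8, 61) = 11041; 10836 is not s-gonal.
s = 9: P(9, 56) = 10836. ✓
s = 12: P(12, 46) = 10396 and P(12, 47) = 10857; 10836 is not s-gonal.
Hits: s ∈ {9} → 1.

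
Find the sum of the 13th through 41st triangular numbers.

11977

Σ i(i+1)/2 = (Σi² + Σi) / 2 over i = 13..41.
Σi = 861 − 78 = 783 and Σi² = 23821 − 650 = 23171.
(1·23171 + 1·783) / 2 = 23954/2 = 11977.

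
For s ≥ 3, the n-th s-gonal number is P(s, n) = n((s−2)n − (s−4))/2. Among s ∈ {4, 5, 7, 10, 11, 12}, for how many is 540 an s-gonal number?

2

s = 4: P(4, 23) = 529 and P(4, 24) = 576; 540 is not s-gonal.
s = 5: P(5, 19) = 532 and P(5, 20) = 590; 540 is not s-gonal.
s = 7: P(7, 15) = 540. ✓
s = 10: P(10, 12) = 540. ✓
s = 11: P(11, 11) = 506 and P(11, 12) = 606; 540 is not s-gonal.
s = 12: P(12, 10) = 460 and P(12, 11) = 561; 540 is not s-gonal.
Hits: s ∈ {7, 10} → 2.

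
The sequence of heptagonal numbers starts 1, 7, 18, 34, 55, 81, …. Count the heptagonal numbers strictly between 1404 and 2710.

9

The n-th heptagonal number is n(5n−3)/2.
Smallest index with value > 1404: n = 25 (giving 1525).
Largest index with value < 2710: n = 33 (giving 2673).
Indices 25 through 33: 9 terms.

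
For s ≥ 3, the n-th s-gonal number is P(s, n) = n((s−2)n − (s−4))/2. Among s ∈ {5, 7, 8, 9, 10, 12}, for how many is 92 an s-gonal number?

1

s = 5: P(5, 8) = 92. ✓
s = 7: P(7, 6) = 81 and P(7, 7) = 112; 92 is not s-gonal.
s = 8: P(8, 5) = 65 and P(8, 6) = 96; 92 is not s-gonal.
s = 9: P(9, 5) = 75 and P(9, 6) = 111; 92 is not s-gonal.
s = 10: P(10, 5) = 85 and P(10, 6) = 126; 92 is not s-gonal.
s = 12: P(12, 4) = 64 and P(12, 5) = 105; 92 is not s-gonal.
Hits: s ∈ {5} → 1.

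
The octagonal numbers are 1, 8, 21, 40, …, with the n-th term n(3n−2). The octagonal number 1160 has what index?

20

Set n(3n−2) = 1160, giving 3n² − 2n − 1160 = 0.
So n = (2 + 118) / 6 = 120/6 = 20.
Check: 20·(3·20 − 2) = 1160. ✓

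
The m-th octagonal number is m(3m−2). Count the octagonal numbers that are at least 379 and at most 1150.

8

The n-th octagonal number is n(3n−2).
Smallest index with value ≥ 379: n = 12 (giving 408).
Largest index with value ≤ 1150: n = 19 (giving 1045).
Indices 12 through 19: 8 terms.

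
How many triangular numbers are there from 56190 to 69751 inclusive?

The n-th triangular number is n(n+1)/2.
Smallest index with value ≥ 56190: n = 335 (giving 56280).
Largest index with value ≤ 69751: n = 373 (giving 69751).
Indices 335 through 373: 39 terms.

39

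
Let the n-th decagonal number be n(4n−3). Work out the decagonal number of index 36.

The 36th decagonal number is n(4n−3) with n = 36.
36·(4·36 − 3) = 36·141 = 5076.

5076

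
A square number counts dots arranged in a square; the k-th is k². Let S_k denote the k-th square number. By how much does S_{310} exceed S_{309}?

619

n² − (n−1)² = 2n − 1, so 310² − 309² = 2·310 − 1 = 619.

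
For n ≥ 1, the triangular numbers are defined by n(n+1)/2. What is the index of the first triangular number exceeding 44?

9

Solve n(n+1)/2 > 44 for integer n.
The largest n with value ≤ 44 is 8 (since 36 ≤ 44 < 45), so the first above is n = 9, value 45.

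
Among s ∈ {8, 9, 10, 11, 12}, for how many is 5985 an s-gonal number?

s = 8: P(8, 45) = 5985. ✓
s = 9: P(9, 41) = 5781 and P(9, 42) = 6069; 5985 is not s-gonal.
s = 10: P(10, 39) = 5967 and P(10, 40) = 6280; 5985 is not s-gonal.
s = 11: P(11, 36) = 5706 and P(11, 37) = 6031; 5985 is not s-gonal.
s = 12: P(12, 35) = 5985. ✓
Hits: s ∈ {8, 12} → 2.

2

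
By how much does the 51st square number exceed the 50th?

n² − (n−1)² = 2n − 1, so 51² − 50² = 2·51 − 1 = 101.

101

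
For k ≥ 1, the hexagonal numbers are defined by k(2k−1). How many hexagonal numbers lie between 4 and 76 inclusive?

The n-th hexagonal number is n(2n−1).
Smallest index with value ≥ 4: n = 2 (giving 6).
Largest index with value ≤ 76: n = 6 (giving 66).
Indices 2 through 6: 5 terms.

5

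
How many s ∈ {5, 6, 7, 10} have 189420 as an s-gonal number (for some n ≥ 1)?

s = 5: P(5, 355) = 188860 and P(5, 356) = 189926; 189420 is not s-gonal.
s = 6: P(6, 308) = 189420. ✓
s = 7: P(7, 275) = 188650 and P(7, 276) = 190026; 189420 is not s-gonal.
s = 10: P(10, 217) = 187705 and P(10, 218) = 189442; 189420 is not s-gonal.
Hits: s ∈ {6} → 1.

1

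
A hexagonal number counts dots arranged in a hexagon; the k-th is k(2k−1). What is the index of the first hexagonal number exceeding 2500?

36

Solve n(2n−1) > 2500 for integer n.
The largest n with value ≤ 2500 is 35 (since 2415 ≤ 2500 < 2556), so the first above is n = 36, value 2556.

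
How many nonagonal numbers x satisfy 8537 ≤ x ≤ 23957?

The n-th nonagonal number is n(7n−5)/2.
Smallest index with value ≥ 8537: n = 50 (giving 8625).
Largest index with value ≤ 23957: n = 83 (giving 23904).
Indices 50 through 83: 34 terms.

34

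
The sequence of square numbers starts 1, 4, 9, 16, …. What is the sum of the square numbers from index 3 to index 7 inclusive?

135

Σ_{i=3}^{7} i² = 140 − 5 = 135.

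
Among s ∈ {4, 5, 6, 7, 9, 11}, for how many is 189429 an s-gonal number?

s = 4: P(4, 435) = 189225 and P(4, 436) = 190096; 189429 is not s-gonal.
s = 5: P(5, 355) = 188860 and P(5, 356) = 189926; 189429 is not s-gonal.
s = 6: P(6, 308) = 189420 and P(6, 309) = 190653; 189429 is not s-gonal.
s = 7: P(7, 275) = 188650 and P(7, 276) = 190026; 189429 is not s-gonal.
s = 9: P(9, 233) = 189429. ✓
s = 11: P(11, 205) = 188395 and P(11, 206) = 190241; 189429 is not s-gonal.
Hits: s ∈ {9} → 1.

1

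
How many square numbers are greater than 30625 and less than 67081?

The n-th square number is n².
Smallest index with value > 30625: n = 176 (giving 30976).
Largest index with value < 67081: n = 258 (giving 66564).
Indices 176 through 258: 83 terms.

83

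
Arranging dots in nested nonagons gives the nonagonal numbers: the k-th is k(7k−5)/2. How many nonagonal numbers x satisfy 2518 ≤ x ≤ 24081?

56

The n-th nonagonal number is n(7n−5)/2.
Smallest index with value ≥ 2518: n = 28 (giving 2674).
Largest index with value ≤ 24081: n = 83 (giving 23904).
Indices 28 through 83: 56 terms.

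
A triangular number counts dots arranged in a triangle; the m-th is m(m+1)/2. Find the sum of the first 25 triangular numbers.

Σ i(i+1)/2 = (Σi² + Σi) / 2 over i = 1..25.
Σi = 325 and Σi² = 5525.
(1·5525 + 1·325) / 2 = 5850/2 = 2925.

2925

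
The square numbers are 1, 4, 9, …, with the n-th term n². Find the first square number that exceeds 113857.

114244

Solve n² > 113857 for integer n.
The largest n with value ≤ 113857 is 337 (since 113569 ≤ 113857 < 114244), so the first above is n = 338, value 114244.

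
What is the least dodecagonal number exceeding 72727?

Solve n(5n−4) > 72727 for integer n.
The largest n with value ≤ 72727 is 121 (since 72721 ≤ 72727 < 73932), so the first above is n = 122, value 73932.

73932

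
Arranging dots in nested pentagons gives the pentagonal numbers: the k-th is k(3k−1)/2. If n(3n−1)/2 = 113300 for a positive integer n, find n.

275

Set n(3n−1)/2 = 113300, giving 3n² − n − 226600 = 0.
The discriminant is 1 + 24·113300 = 2719201, and √2719201 = 1649.
So n = (1 + 1649) / 6 = 1650/6 = 275.
Check: 275·(3·275 − 1)/2 = 113300. ✓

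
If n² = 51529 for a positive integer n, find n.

We need n² = 51529, so n = √51529 = 227.
Check: 227² = 51529. ✓

227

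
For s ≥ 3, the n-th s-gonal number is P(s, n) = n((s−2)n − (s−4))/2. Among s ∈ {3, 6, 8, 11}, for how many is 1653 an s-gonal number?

2

s = 3: P(3, 57) = 1653. ✓
s = 6: P(6, 29) = 1653. ✓
s = 8: P(8, 23) = 1541 and P(8, 24) = 1680; 1653 is not s-gonal.
s = 11: P(11, 19) = 1558 and P(11, 20) = 1730; 1653 is not s-gonal.
Hits: s ∈ {3, 6} → 2.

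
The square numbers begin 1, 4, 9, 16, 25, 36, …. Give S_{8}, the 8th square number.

The 8th square number is n² with n = 8.
8² = 64.

64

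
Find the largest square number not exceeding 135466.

135424

Solve n² ≤ 135466 for integer n.
n = 368 gives 135424 ≤ 135466, while n = 369 gives 136161 > 135466; so the answer is 135424.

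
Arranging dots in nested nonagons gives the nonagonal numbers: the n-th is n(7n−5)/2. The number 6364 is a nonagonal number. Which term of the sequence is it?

43

Set n(7n−5)/2 = 6364, giving 7n² − 5n − 12728 = 0.
The discriminant is 25 + 56·6364 = 356409, and √356409 = 597.
So n = (5 + 597) / 14 = 602/14 = 43.
Check: 43·(7·43 − 5)/2 = 6364. ✓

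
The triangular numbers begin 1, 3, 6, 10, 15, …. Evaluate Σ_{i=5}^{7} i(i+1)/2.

64

Σ i(i+1)/2 = (Σi² + Σi) / 2 over i = 5..7.
Σi = 28 − 10 = 18 and Σi² = 140 − 30 = 110.
(1·110 + 1·18) / 2 = 128/2 = 64.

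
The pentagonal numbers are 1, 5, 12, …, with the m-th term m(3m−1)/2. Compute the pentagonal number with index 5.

The 5th pentagonal number is n(3n−1)/2 with n = 5.
5·(3·5 − 1)/2 = 5·14/2 = 5·7 = 35.

35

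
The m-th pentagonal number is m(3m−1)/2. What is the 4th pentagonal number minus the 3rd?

10

Consecutive pentagonal numbers differ by 3n − 2: here 3·4 − 2 = 10.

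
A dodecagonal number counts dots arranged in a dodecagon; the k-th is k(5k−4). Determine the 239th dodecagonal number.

284649

The 239th dodecagonal number is n(5n−4) with n = 239.
239·(5·239 − 4) = 239·1191 = 284649.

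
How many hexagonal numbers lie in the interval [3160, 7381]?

The n-th hexagonal number is n(2n−1).
Smallest index with value ≥ 3160: n = 40 (giving 3160).
Largest index with value ≤ 7381: n = 61 (giving 7381).
Indices 40 through 61: 22 terms.

22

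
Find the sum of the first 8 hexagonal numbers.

372

Σ i(2i−1) = 2Σi² − Σi over i = 1..8.
Σi = 36 and Σi² = 204.
2·204 − 1·36 = 372.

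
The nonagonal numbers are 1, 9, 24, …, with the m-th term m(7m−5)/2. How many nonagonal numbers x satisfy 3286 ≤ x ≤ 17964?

42

The n-th nonagonal number is n(7n−5)/2.
Smallest index with value ≥ 3286: n = 31 (giving 3286).
Largest index with value ≤ 17964: n = 72 (giving 17964).
Indices 31 through 72: 42 terms.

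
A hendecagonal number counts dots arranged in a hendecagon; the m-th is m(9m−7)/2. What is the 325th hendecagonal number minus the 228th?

325·(9·325 − 7)/2 = 474175 and 228·(9·228 − 7)/2 = 233130.
Difference: 474175 − 233130 = 241045.

241045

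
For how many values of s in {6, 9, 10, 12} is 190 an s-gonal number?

s = 6: P(6, 10) = 190. ✓
s = 9: P(9, 7) = 154 and P(9, 8) = 204; 190 is not s-gonal.
s = 10: P(10, 7) = 175 and P(10, 8) = 232; 190 is not s-gonal.
s = 12: P(12, 6) = 156 and P(12, 7) = 217; 190 is not s-gonal.
Hits: s ∈ {6} → 1.

1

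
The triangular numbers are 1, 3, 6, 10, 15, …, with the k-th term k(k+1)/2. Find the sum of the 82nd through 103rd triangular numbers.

Σ i(i+1)/2 = (Σi² + Σi) / 2 over i = 82..103.
Σi = 5356 − 3321 = 2035 and Σi² = 369564 − 180441 = 189123.
(1·189123 + 1·2035) / 2 = 191158/2 = 95579.

95579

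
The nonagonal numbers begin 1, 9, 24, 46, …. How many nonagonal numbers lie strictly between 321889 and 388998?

The n-th nonagonal number is n(7n−5)/2.
Smallest index with value > 321889: n = 304 (giving 322696).
Largest index with value < 388998: n = 333 (giving 387279).
Indices 304 through 333: 30 terms.

30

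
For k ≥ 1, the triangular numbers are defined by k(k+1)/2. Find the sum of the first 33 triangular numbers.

6545

Σ i(i+1)/2 = (Σi² + Σi) / 2 over i = 1..33.
Σi = 561 and Σi² = 12529.
(1·12529 + 1·561) / 2 = 13090/2 = 6545.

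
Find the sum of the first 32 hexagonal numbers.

Σ i(2i−1) = 2Σi² − Σi over i = 1..32.
Σi = 528 and Σi² = 11440.
2·11440 − 1·528 = 22352.

22352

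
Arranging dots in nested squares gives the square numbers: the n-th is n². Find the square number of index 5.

25

The 5th square number is n² with n = 5.
5² = 25.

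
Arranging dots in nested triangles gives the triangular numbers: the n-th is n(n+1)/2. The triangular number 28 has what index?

Set n(n+1)/2 = 28, giving n² + n − 56 = 0.
So n = (-1 + 15) / 2 = 14/2 = 7.
Check: 7·8/2 = 28. ✓

7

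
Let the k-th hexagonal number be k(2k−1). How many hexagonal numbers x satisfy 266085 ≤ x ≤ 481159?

The n-th hexagonal number is n(2n−1).
Smallest index with value ≥ 266085: n = 365 (giving 266085).
Largest index with value ≤ 481159: n = 490 (giving 479710).
Indices 365 through 490: 126 terms.

126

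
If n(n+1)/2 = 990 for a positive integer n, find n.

Set n(n+1)/2 = 990, giving n² + n − 1980 = 0.
The discriminant is 1 + 8·990 = 7921, and √7921 = 89.
So n = (-1 + 89) / 2 = 88/2 = 44.
Check: 44·45/2 = 990. ✓

44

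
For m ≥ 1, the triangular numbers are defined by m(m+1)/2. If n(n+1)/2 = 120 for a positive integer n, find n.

Set n(n+1)/2 = 120, giving n² + n − 240 = 0.
The discriminant is 1 + 8·120 = 961, and √961 = 31.
So n = (-1 + 31) / 2 = 30/2 = 15.
Check: 15·16/2 = 120. ✓

15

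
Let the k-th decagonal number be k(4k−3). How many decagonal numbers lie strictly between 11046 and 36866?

The n-th decagonal number is n(4n−3).
Smallest index with value > 11046: n = 53 (giving 11077).
Largest index with value < 36866: n = 96 (giving 36576).
Indices 53 through 96: 44 terms.

44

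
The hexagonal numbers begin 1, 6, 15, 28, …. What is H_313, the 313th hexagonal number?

195625

The 313th hexagonal number is n(2n−1) with n = 313.
313·(2·313 − 1) = 313·625 = 195625.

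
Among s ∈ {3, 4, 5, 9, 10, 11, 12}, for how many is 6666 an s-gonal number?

1

s = 3: P(3, 114) = 6555 and P(3, 115) = 6670; 6666 is not s-gonal.
s = 4: P(4, 81) = 6561 and P(4, 82) = 6724; 6666 is not s-gonal.
s = 5: P(5, 66) = 6501 and P(5, 67) = 6700; 6666 is not s-gonal.
s = 9: P(9, 44) = 6666. ✓
s = 10: P(10, 41) = 6601 and P(10, 42) = 6930; 6666 is not s-gonal.
s = 11: P(11, 38) = 6365 and P(11, 39) = 6708; 6666 is not s-gonal.
s = 12: P(12, 36) = 6336 and P(12, 37) = 6697; 6666 is not s-gonal.
Hits: s ∈ {9} → 1.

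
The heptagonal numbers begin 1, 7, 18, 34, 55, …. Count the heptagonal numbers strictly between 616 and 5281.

The n-th heptagonal number is n(5n−3)/2.
Smallest index with value > 616: n = 17 (giving 697).
Largest index with value < 5281: n = 46 (giving 5221).
Indices 17 through 46: 30 terms.

30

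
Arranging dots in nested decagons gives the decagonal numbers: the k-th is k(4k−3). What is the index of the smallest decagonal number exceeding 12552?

Solve n(4n−3) > 12552 for integer n.
The largest n with value ≤ 12552 is 56 (since 12376 ≤ 12552 < 12825), so the first above is n = 57, value 12825.

57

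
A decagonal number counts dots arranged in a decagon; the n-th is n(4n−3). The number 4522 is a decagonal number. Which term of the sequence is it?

Set n(4n−3) = 4522, giving 4n² − 3n − 4522 = 0.
The discriminant is 9 + 16·4522 = 72361, and √72361 = 269.
So n = (3 + 269) / 8 = 272/8 = 34.

34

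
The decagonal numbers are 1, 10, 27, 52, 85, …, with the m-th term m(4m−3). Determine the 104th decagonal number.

The 104th decagonal number is n(4n−3) with n = 104.
104·(4·104 − 3) = 104·413 = 42952.

42952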